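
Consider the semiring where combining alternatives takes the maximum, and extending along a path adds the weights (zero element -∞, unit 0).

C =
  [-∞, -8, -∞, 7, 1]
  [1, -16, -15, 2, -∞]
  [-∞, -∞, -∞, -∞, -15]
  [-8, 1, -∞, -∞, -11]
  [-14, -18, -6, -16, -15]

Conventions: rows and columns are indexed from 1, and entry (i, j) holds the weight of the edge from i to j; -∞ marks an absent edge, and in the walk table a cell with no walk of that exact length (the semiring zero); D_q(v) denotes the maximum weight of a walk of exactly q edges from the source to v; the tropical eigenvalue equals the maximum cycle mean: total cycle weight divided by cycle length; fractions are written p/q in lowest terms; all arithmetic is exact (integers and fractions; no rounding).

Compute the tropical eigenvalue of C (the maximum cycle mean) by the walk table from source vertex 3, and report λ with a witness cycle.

q=0: [-∞, -∞, 0, -∞, -∞]
q=1: [-∞, -∞, -∞, -∞, -15]
q=2: [-29, -33, -21, -31, -30]
q=3: [-32, -30, -36, -22, -28]
q=4: [-29, -21, -34, -25, -31]
q=5: [-20, -24, -36, -19, -28]
Optimal cycle mean attained by: cycle 1->4->2->1, total 7 + 1 + 1, length 3.
Answer: λ = 3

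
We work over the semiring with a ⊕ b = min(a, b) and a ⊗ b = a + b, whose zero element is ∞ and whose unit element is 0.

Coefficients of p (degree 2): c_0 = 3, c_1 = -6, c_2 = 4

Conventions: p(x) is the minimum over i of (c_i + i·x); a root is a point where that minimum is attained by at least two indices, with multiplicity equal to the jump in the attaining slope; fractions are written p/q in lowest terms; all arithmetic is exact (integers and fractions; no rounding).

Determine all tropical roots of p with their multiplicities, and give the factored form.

hull edge (i=0, c=3) to (i=1, c=-6): slope -9, span 1
hull edge (i=1, c=-6) to (i=2, c=4): slope 10, span 1
Factored form: p(x) = 4 ⊗ (x ⊕ (-10)) ⊗ (x ⊕ 9)
Answer: roots = -10 (mult 1), 9 (mult 1)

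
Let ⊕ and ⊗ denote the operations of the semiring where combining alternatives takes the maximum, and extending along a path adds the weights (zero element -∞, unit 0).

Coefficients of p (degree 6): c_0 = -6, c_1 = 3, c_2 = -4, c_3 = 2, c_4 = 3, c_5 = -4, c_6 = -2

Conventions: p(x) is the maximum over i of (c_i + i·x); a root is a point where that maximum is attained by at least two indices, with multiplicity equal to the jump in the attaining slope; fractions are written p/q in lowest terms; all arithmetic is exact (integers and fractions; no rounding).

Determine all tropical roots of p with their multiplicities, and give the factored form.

hull edge (i=0, c=-6) to (i=1, c=3): slope 9, span 1
hull edge (i=1, c=3) to (i=4, c=3): slope 0, span 3
hull edge (i=4, c=3) to (i=6, c=-2): slope -5/2, span 2
Factored form: p(x) = -2 ⊗ (x ⊕ (-9)) ⊗ (x ⊕ 0) ⊗ (x ⊕ 0) ⊗ (x ⊕ 0) ⊗ (x ⊕ 5/2) ⊗ (x ⊕ 5/2)
Answer: roots = -9 (mult 1), 0 (mult 3), 5/2 (mult 2)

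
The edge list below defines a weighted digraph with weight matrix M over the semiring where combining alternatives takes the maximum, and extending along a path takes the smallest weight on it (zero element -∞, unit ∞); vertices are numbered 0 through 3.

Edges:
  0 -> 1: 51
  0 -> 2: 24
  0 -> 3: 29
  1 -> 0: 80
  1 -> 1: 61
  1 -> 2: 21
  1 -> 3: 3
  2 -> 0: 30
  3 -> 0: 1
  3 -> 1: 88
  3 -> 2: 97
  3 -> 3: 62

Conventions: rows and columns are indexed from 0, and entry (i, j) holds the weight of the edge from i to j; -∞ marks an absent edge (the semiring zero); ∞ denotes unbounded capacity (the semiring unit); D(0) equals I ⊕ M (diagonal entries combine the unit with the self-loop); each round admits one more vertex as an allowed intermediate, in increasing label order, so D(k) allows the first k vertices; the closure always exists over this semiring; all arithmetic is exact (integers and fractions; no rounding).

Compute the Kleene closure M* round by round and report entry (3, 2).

D(0):
  [∞, 51, 24, 29]
  [80, ∞, 21, 3]
  [30, -∞, ∞, -∞]
  [1, 88, 97, ∞]
D(1):
  [∞, 51, 24, 29]
  [80, ∞, 24, 29]
  [30, 30, ∞, 29]
  [1, 88, 97, ∞]
D(2):
  [∞, 51, 24, 29]
  [80, ∞, 24, 29]
  [30, 30, ∞, 29]
  [80, 88, 97, ∞]
D(3):
  [∞, 51, 24, 29]
  [80, ∞, 24, 29]
  [30, 30, ∞, 29]
  [80, 88, 97, ∞]
D(4):
  [∞, 51, 29, 29]
  [80, ∞, 29, 29]
  [30, 30, ∞, 29]
  [80, 88, 97, ∞]
Answer: M*[3][2] = 97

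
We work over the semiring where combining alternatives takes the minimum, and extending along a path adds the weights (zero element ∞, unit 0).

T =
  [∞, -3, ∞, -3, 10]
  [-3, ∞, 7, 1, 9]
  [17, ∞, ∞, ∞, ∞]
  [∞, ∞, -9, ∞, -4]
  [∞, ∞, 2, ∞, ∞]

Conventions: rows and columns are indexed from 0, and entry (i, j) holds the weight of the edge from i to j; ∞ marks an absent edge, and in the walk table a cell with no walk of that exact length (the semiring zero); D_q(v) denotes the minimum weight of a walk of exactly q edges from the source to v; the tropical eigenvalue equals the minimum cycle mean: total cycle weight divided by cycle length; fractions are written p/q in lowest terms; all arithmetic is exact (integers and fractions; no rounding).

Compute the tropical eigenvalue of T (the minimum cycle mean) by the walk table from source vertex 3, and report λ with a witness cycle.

q=0: [∞, ∞, ∞, 0, ∞]
q=1: [∞, ∞, -9, ∞, -4]
q=2: [8, ∞, -2, ∞, ∞]
q=3: [15, 5, ∞, 5, 18]
q=4: [2, 12, -4, 6, 1]
q=5: [9, -1, -3, -1, 2]
Optimal cycle mean attained by: cycle 0->1->0, total (-3) + (-3), length 2.
Answer: λ = -3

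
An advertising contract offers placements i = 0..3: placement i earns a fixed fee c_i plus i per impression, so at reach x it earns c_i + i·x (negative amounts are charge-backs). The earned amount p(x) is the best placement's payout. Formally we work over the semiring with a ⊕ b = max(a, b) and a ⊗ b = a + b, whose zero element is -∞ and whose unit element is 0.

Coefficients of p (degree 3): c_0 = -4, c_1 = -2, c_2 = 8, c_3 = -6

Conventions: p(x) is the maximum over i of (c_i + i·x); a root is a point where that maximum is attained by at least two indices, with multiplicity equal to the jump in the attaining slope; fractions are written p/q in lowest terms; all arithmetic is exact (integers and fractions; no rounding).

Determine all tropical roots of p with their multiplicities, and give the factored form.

hull edge (i=0, c=-4) to (i=2, c=8): slope 6, span 2
hull edge (i=2, c=8) to (i=3, c=-6): slope -14, span 1
Factored form: p(x) = -6 ⊗ (x ⊕ (-6)) ⊗ (x ⊕ (-6)) ⊗ (x ⊕ 14)
Answer: roots = -6 (mult 2), 14 (mult 1)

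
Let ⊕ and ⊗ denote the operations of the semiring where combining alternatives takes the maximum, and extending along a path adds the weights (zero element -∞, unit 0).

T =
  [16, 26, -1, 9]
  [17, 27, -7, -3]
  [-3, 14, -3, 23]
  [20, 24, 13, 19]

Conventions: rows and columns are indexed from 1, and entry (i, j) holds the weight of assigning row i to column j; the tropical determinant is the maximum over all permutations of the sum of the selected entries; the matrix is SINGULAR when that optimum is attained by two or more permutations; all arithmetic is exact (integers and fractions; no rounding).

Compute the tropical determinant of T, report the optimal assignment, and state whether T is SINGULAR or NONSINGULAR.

σ = (1, 2, 3, 4): 16 + 27 + (-3) + 19 = 59
σ = (1, 2, 4, 3): 16 + 27 + 23 + 13 = 79
σ = (1, 3, 2, 4): 16 + (-7) + 14 + 19 = 42
σ = (1, 3, 4, 2): 16 + (-7) + 23 + 24 = 56
σ = (1, 4, 2, 3): 16 + (-3) + 14 + 13 = 40
σ = (1, 4, 3, 2): 16 + (-3) + (-3) + 24 = 34
σ = (2, 1, 3, 4): 26 + 17 + (-3) + 19 = 59
σ = (2, 1, 4, 3): 26 + 17 + 23 + 13 = 79
σ = (2, 3, 1, 4): 26 + (-7) + (-3) + 19 = 35
σ = (2, 3, 4, 1): 26 + (-7) + 23 + 20 = 62
σ = (2, 4, 1, 3): 26 + (-3) + (-3) + 13 = 33
σ = (2, 4, 3, 1): 26 + (-3) + (-3) + 20 = 40
σ = (3, 1, 2, 4): (-1) + 17 + 14 + 19 = 49
σ = (3, 1, 4, 2): (-1) + 17 + 23 + 24 = 63
σ = (3, 2, 1, 4): (-1) + 27 + (-3) + 19 = 42
σ = (3, 2, 4, 1): (-1) + 27 + 23 + 20 = 69
σ = (3, 4, 1, 2): (-1) + (-3) + (-3) + 24 = 17
σ = (3, 4, 2, 1): (-1) + (-3) + 14 + 20 = 30
σ = (4, 1, 2, 3): 9 + 17 + 14 + 13 = 53
σ = (4, 1, 3, 2): 9 + 17 + (-3) + 24 = 47
σ = (4, 2, 1, 3): 9 + 27 + (-3) + 13 = 46
σ = (4, 2, 3, 1): 9 + 27 + (-3) + 20 = 53
σ = (4, 3, 1, 2): 9 + (-7) + (-3) + 24 = 23
σ = (4, 3, 2, 1): 9 + (-7) + 14 + 20 = 36
Optimal value attained by: σ = (1, 2, 4, 3).
Answer: det⊕(T) = 79; verdict: SINGULAR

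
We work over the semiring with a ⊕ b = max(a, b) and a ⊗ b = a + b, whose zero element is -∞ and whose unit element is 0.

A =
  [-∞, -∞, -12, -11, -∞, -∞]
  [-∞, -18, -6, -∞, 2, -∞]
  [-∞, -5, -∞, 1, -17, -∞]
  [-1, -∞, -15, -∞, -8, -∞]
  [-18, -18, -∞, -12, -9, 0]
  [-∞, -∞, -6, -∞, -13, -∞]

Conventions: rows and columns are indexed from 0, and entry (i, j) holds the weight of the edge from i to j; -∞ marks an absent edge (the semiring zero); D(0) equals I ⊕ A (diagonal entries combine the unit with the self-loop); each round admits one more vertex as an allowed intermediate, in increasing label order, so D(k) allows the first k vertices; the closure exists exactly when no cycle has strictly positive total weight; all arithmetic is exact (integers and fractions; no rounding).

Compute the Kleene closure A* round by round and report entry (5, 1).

D(0):
  [0, -∞, -12, -11, -∞, -∞]
  [-∞, 0, -6, -∞, 2, -∞]
  [-∞, -5, 0, 1, -17, -∞]
  [-1, -∞, -15, 0, -8, -∞]
  [-18, -18, -∞, -12, 0, 0]
  [-∞, -∞, -6, -∞, -13, 0]
D(1):
  [0, -∞, -12, -11, -∞, -∞]
  [-∞, 0, -6, -∞, 2, -∞]
  [-∞, -5, 0, 1, -17, -∞]
  [-1, -∞, -13, 0, -8, -∞]
  [-18, -18, -30, -12, 0, 0]
  [-∞, -∞, -6, -∞, -13, 0]
D(2):
  [0, -∞, -12, -11, -∞, -∞]
  [-∞, 0, -6, -∞, 2, -∞]
  [-∞, -5, 0, 1, -3, -∞]
  [-1, -∞, -13, 0, -8, -∞]
  [-18, -18, -24, -12, 0, 0]
  [-∞, -∞, -6, -∞, -13, 0]
D(3):
  [0, -17, -12, -11, -15, -∞]
  [-∞, 0, -6, -5, 2, -∞]
  [-∞, -5, 0, 1, -3, -∞]
  [-1, -18, -13, 0, -8, -∞]
  [-18, -18, -24, -12, 0, 0]
  [-∞, -11, -6, -5, -9, 0]
D(4):
  [0, -17, -12, -11, -15, -∞]
  [-6, 0, -6, -5, 2, -∞]
  [0, -5, 0, 1, -3, -∞]
  [-1, -18, -13, 0, -8, -∞]
  [-13, -18, -24, -12, 0, 0]
  [-6, -11, -6, -5, -9, 0]
D(5):
  [0, -17, -12, -11, -15, -15]
  [-6, 0, -6, -5, 2, 2]
  [0, -5, 0, 1, -3, -3]
  [-1, -18, -13, 0, -8, -8]
  [-13, -18, -24, -12, 0, 0]
  [-6, -11, -6, -5, -9, 0]
D(6):
  [0, -17, -12, -11, -15, -15]
  [-4, 0, -4, -3, 2, 2]
  [0, -5, 0, 1, -3, -3]
  [-1, -18, -13, 0, -8, -8]
  [-6, -11, -6, -5, 0, 0]
  [-6, -11, -6, -5, -9, 0]
Answer: A*[5][1] = -11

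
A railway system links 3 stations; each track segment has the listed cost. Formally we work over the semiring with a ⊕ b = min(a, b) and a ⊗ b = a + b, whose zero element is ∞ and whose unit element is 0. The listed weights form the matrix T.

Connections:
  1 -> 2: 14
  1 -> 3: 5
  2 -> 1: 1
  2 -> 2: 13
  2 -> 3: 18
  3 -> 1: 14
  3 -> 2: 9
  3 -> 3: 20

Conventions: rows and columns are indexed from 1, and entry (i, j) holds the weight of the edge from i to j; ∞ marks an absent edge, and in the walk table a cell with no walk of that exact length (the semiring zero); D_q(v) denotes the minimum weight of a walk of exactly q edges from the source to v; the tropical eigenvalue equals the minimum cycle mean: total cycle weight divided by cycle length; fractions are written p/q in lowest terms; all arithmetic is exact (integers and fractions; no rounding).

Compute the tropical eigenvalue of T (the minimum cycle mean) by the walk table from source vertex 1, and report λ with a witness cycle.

q=0: [0, ∞, ∞]
q=1: [∞, 14, 5]
q=2: [15, 14, 25]
q=3: [15, 27, 20]
Optimal cycle mean attained by: cycle 1->3->2->1, total 5 + 9 + 1, length 3.
Answer: λ = 5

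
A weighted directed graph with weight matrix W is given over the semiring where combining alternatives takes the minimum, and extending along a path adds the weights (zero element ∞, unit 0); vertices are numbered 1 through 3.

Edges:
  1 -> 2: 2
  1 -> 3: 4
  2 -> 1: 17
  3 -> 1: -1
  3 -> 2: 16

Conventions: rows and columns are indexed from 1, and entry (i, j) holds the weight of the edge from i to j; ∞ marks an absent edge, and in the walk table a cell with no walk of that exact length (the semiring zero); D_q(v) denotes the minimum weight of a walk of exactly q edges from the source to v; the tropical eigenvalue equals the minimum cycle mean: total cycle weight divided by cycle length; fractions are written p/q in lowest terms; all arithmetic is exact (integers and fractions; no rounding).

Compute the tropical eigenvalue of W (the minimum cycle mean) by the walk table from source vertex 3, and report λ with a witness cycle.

q=0: [∞, ∞, 0]
q=1: [-1, 16, ∞]
q=2: [33, 1, 3]
q=3: [2, 19, 37]
Optimal cycle mean attained by: cycle 1->3->1, total 4 + (-1), length 2.
Answer: λ = 3/2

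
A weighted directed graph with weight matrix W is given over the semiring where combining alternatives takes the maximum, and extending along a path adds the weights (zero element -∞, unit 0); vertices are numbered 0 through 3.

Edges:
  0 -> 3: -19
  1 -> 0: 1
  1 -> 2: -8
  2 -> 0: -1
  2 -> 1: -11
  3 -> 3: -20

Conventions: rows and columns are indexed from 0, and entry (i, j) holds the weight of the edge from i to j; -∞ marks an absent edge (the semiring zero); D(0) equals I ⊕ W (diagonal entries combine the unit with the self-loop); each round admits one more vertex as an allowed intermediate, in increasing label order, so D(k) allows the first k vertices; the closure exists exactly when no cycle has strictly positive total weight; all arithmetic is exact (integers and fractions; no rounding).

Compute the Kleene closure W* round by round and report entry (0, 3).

D(0):
  [0, -∞, -∞, -19]
  [1, 0, -8, -∞]
  [-1, -11, 0, -∞]
  [-∞, -∞, -∞, 0]
D(1):
  [0, -∞, -∞, -19]
  [1, 0, -8, -18]
  [-1, -11, 0, -20]
  [-∞, -∞, -∞, 0]
D(2):
  [0, -∞, -∞, -19]
  [1, 0, -8, -18]
  [-1, -11, 0, -20]
  [-∞, -∞, -∞, 0]
D(3):
  [0, -∞, -∞, -19]
  [1, 0, -8, -18]
  [-1, -11, 0, -20]
  [-∞, -∞, -∞, 0]
D(4):
  [0, -∞, -∞, -19]
  [1, 0, -8, -18]
  [-1, -11, 0, -20]
  [-∞, -∞, -∞, 0]
Answer: W*[0][3] = -19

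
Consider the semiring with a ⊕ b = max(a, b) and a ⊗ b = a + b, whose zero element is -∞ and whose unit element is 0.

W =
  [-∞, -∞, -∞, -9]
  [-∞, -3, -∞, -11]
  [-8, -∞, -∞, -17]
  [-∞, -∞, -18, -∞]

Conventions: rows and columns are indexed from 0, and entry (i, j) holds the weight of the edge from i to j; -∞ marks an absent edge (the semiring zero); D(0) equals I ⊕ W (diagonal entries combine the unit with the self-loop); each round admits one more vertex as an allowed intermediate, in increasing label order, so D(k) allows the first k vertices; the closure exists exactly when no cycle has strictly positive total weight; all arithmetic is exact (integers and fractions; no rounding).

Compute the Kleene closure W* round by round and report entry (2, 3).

D(0):
  [0, -∞, -∞, -9]
  [-∞, 0, -∞, -11]
  [-8, -∞, 0, -17]
  [-∞, -∞, -18, 0]
D(1):
  [0, -∞, -∞, -9]
  [-∞, 0, -∞, -11]
  [-8, -∞, 0, -17]
  [-∞, -∞, -18, 0]
D(2):
  [0, -∞, -∞, -9]
  [-∞, 0, -∞, -11]
  [-8, -∞, 0, -17]
  [-∞, -∞, -18, 0]
D(3):
  [0, -∞, -∞, -9]
  [-∞, 0, -∞, -11]
  [-8, -∞, 0, -17]
  [-26, -∞, -18, 0]
D(4):
  [0, -∞, -27, -9]
  [-37, 0, -29, -11]
  [-8, -∞, 0, -17]
  [-26, -∞, -18, 0]
Answer: W*[2][3] = -17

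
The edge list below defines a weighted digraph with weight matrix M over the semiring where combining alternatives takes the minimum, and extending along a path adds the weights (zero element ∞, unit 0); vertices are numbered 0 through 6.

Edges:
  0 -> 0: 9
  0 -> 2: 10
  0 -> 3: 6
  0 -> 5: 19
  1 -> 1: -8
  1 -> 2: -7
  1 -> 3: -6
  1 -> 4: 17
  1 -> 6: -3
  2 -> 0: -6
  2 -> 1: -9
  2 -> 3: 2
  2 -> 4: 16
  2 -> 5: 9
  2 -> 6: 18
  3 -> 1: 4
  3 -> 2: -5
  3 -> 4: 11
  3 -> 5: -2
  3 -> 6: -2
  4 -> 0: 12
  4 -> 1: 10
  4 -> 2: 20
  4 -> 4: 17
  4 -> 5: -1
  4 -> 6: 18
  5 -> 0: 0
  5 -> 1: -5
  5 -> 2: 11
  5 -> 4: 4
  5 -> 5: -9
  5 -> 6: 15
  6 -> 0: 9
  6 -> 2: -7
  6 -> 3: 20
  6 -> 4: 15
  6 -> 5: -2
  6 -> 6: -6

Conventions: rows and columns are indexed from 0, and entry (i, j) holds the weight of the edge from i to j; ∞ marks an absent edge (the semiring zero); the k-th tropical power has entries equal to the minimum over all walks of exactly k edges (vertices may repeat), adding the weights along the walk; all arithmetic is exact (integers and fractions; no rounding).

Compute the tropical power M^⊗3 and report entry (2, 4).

M^⊗2:
  [4, 1, 1, 12, 17, 4, 4]
  [-13, -16, -15, -14, 5, -8, -11]
  [3, -17, -16, -15, 8, 0, -12]
  [-11, -14, -9, -3, 2, -11, -8]
  [-1, -6, 3, 4, 3, -10, 7]
  [-9, -14, -12, -11, -5, -18, -8]
  [-13, -16, -13, -5, 2, -11, -12]
M^⊗3:
  [-5, -8, -6, -5, 8, -5, -2]
  [-21, -24, -23, -22, -4, -17, -19]
  [-22, -25, -24, -23, -4, -17, -20]
  [-15, -22, -21, -20, -7, -20, -17]
  [-10, -15, -13, -12, -6, -19, -9]
  [-18, -23, -21, -20, -14, -27, -17]
  [-19, -24, -23, -22, -7, -20, -19]
Key observation: the optimum is the walk 2->1->3->4, with weight (-9) + (-6) + 11 = -4.
Optimal value attained by: walk 2->1->3->4.
Answer: (M^⊗3)[2][4] = -4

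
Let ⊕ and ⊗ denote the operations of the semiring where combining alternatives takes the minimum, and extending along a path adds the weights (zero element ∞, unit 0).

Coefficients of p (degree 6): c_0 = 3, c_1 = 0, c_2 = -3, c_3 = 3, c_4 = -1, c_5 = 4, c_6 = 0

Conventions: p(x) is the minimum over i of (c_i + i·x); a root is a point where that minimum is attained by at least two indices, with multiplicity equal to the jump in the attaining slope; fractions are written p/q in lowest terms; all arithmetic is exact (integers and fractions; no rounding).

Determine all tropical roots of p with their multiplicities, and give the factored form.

hull edge (i=0, c=3) to (i=2, c=-3): slope -3, span 2
hull edge (i=2, c=-3) to (i=6, c=0): slope 3/4, span 4
Factored form: p(x) = 0 ⊗ (x ⊕ (-3/4)) ⊗ (x ⊕ (-3/4)) ⊗ (x ⊕ (-3/4)) ⊗ (x ⊕ (-3/4)) ⊗ (x ⊕ 3) ⊗ (x ⊕ 3)
Answer: roots = -3/4 (mult 4), 3 (mult 2)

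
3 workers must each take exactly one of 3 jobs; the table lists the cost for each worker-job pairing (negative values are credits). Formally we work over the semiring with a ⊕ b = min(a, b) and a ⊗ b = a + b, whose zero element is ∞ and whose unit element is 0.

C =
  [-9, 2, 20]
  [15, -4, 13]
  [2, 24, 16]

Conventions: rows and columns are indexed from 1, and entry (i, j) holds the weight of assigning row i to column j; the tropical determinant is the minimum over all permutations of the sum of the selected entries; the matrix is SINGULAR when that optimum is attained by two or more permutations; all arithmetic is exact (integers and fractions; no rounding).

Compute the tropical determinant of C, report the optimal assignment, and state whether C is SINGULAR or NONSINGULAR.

σ = (1, 2, 3): (-9) + (-4) + 16 = 3
σ = (1, 3, 2): (-9) + 13 + 24 = 28
σ = (2, 1, 3): 2 + 15 + 16 = 33
σ = (2, 3, 1): 2 + 13 + 2 = 17
σ = (3, 1, 2): 20 + 15 + 24 = 59
σ = (3, 2, 1): 20 + (-4) + 2 = 18
Optimal value attained by: σ = (1, 2, 3).
Answer: det⊕(C) = 3; verdict: NONSINGULAR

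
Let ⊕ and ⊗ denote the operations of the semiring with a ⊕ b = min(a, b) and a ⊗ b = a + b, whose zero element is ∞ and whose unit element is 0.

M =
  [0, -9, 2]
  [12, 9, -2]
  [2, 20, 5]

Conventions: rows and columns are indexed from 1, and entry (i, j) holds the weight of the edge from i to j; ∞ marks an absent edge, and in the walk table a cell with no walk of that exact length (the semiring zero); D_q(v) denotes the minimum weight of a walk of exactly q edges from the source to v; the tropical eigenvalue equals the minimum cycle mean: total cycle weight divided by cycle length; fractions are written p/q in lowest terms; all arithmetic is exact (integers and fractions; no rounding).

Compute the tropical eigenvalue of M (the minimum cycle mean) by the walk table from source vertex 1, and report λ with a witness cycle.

q=0: [0, ∞, ∞]
q=1: [0, -9, 2]
q=2: [0, -9, -11]
q=3: [-9, -9, -11]
Optimal cycle mean attained by: cycle 1->2->3->1, total (-9) + (-2) + 2, length 3.
Answer: λ = -3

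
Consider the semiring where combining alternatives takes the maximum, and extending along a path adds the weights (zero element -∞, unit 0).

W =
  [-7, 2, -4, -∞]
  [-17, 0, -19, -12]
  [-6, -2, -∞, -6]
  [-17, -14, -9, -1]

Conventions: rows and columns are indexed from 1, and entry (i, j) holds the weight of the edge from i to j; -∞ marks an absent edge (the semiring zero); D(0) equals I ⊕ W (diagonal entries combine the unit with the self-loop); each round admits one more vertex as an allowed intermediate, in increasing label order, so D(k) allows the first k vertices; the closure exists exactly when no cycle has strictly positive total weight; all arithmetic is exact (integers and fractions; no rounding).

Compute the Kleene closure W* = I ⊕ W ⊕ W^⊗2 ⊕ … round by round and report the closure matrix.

D(0):
  [0, 2, -4, -∞]
  [-17, 0, -19, -12]
  [-6, -2, 0, -6]
  [-17, -14, -9, 0]
D(1):
  [0, 2, -4, -∞]
  [-17, 0, -19, -12]
  [-6, -2, 0, -6]
  [-17, -14, -9, 0]
D(2):
  [0, 2, -4, -10]
  [-17, 0, -19, -12]
  [-6, -2, 0, -6]
  [-17, -14, -9, 0]
D(3):
  [0, 2, -4, -10]
  [-17, 0, -19, -12]
  [-6, -2, 0, -6]
  [-15, -11, -9, 0]
D(4):
  [0, 2, -4, -10]
  [-17, 0, -19, -12]
  [-6, -2, 0, -6]
  [-15, -11, -9, 0]
Answer: W* = [[0, 2, -4, -10], [-17, 0, -19, -12], [-6, -2, 0, -6], [-15, -11, -9, 0]]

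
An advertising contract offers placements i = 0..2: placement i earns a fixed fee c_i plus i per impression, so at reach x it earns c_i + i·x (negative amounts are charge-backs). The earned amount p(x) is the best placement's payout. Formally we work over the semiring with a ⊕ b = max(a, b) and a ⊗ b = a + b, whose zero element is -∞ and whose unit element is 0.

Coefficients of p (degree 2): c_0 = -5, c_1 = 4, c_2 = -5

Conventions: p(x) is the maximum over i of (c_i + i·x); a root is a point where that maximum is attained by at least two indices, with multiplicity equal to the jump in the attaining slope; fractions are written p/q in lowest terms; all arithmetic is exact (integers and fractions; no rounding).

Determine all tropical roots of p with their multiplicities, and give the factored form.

hull edge (i=0, c=-5) to (i=1, c=4): slope 9, span 1
hull edge (i=1, c=4) to (i=2, c=-5): slope -9, span 1
Factored form: p(x) = -5 ⊗ (x ⊕ (-9)) ⊗ (x ⊕ 9)
Answer: roots = -9 (mult 1), 9 (mult 1)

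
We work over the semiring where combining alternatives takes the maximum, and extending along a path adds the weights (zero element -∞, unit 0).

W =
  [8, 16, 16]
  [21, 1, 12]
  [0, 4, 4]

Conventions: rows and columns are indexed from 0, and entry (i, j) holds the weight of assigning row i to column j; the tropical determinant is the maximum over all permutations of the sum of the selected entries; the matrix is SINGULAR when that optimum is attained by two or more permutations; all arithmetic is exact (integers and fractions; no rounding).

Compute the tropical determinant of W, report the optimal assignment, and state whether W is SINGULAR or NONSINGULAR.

σ = (0, 1, 2): 8 + 1 + 4 = 13
σ = (0, 2, 1): 8 + 12 + 4 = 24
σ = (1, 0, 2): 16 + 21 + 4 = 41
σ = (1, 2, 0): 16 + 12 + 0 = 28
σ = (2, 0, 1): 16 + 21 + 4 = 41
σ = (2, 1, 0): 16 + 1 + 0 = 17
Optimal value attained by: σ = (1, 0, 2).
Answer: det⊕(W) = 41; verdict: SINGULAR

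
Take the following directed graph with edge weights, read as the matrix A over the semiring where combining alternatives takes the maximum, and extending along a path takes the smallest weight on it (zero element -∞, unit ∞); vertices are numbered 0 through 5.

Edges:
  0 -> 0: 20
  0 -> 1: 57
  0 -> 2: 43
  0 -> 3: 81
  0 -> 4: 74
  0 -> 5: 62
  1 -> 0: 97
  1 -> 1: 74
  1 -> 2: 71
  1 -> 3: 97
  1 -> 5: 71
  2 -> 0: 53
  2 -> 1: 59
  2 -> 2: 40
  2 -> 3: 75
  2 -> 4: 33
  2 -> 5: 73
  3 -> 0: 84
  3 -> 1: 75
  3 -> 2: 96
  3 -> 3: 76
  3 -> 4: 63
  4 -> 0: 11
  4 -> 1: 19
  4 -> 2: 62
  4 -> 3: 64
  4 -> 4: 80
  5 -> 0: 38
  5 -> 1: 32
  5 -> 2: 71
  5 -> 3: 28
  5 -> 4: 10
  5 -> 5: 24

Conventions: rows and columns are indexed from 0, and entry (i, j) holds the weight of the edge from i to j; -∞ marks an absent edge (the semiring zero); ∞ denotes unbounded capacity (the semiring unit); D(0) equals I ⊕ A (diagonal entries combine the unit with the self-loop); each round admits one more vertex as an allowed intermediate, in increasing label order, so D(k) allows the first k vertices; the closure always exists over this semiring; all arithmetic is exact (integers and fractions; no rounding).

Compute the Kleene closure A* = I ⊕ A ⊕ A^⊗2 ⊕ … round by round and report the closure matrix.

D(0):
  [∞, 57, 43, 81, 74, 62]
  [97, ∞, 71, 97, -∞, 71]
  [53, 59, ∞, 75, 33, 73]
  [84, 75, 96, ∞, 63, -∞]
  [11, 19, 62, 64, ∞, -∞]
  [38, 32, 71, 28, 10, ∞]
D(1):
  [∞, 57, 43, 81, 74, 62]
  [97, ∞, 71, 97, 74, 71]
  [53, 59, ∞, 75, 53, 73]
  [84, 75, 96, ∞, 74, 62]
  [11, 19, 62, 64, ∞, 11]
  [38, 38, 71, 38, 38, ∞]
D(2):
  [∞, 57, 57, 81, 74, 62]
  [97, ∞, 71, 97, 74, 71]
  [59, 59, ∞, 75, 59, 73]
  [84, 75, 96, ∞, 74, 71]
  [19, 19, 62, 64, ∞, 19]
  [38, 38, 71, 38, 38, ∞]
D(3):
  [∞, 57, 57, 81, 74, 62]
  [97, ∞, 71, 97, 74, 71]
  [59, 59, ∞, 75, 59, 73]
  [84, 75, 96, ∞, 74, 73]
  [59, 59, 62, 64, ∞, 62]
  [59, 59, 71, 71, 59, ∞]
D(4):
  [∞, 75, 81, 81, 74, 73]
  [97, ∞, 96, 97, 74, 73]
  [75, 75, ∞, 75, 74, 73]
  [84, 75, 96, ∞, 74, 73]
  [64, 64, 64, 64, ∞, 64]
  [71, 71, 71, 71, 71, ∞]
D(5):
  [∞, 75, 81, 81, 74, 73]
  [97, ∞, 96, 97, 74, 73]
  [75, 75, ∞, 75, 74, 73]
  [84, 75, 96, ∞, 74, 73]
  [64, 64, 64, 64, ∞, 64]
  [71, 71, 71, 71, 71, ∞]
D(6):
  [∞, 75, 81, 81, 74, 73]
  [97, ∞, 96, 97, 74, 73]
  [75, 75, ∞, 75, 74, 73]
  [84, 75, 96, ∞, 74, 73]
  [64, 64, 64, 64, ∞, 64]
  [71, 71, 71, 71, 71, ∞]
Answer: A* = [[∞, 75, 81, 81, 74, 73], [97, ∞, 96, 97, 74, 73], [75, 75, ∞, 75, 74, 73], [84, 75, 96, ∞, 74, 73], [64, 64, 64, 64, ∞, 64], [71, 71, 71, 71, 71, ∞]]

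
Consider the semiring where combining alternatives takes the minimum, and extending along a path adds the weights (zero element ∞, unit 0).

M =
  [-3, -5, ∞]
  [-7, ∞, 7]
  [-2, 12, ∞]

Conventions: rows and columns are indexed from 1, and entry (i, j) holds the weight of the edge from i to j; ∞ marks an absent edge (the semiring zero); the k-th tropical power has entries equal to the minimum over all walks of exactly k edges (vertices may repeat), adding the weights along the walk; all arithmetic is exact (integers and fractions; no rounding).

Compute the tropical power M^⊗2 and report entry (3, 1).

M^⊗2:
  [-12, -8, 2]
  [-10, -12, ∞]
  [-5, -7, 19]
Key observation: the optimum is the walk 3->1->1, with weight (-2) + (-3) = -5.
Optimal value attained by: walk 3->1->1.
Answer: (M^⊗2)[3][1] = -5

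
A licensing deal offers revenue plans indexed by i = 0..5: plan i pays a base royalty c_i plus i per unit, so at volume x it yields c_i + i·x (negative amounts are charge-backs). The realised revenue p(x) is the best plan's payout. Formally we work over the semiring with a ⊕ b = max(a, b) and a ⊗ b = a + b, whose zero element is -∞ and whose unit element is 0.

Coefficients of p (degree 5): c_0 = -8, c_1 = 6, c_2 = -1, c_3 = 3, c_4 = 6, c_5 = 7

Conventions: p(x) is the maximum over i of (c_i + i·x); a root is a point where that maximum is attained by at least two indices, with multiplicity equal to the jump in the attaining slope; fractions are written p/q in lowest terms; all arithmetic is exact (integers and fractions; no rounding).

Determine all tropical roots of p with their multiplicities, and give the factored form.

hull edge (i=0, c=-8) to (i=1, c=6): slope 14, span 1
hull edge (i=1, c=6) to (i=5, c=7): slope 1/4, span 4
Factored form: p(x) = 7 ⊗ (x ⊕ (-14)) ⊗ (x ⊕ (-1/4)) ⊗ (x ⊕ (-1/4)) ⊗ (x ⊕ (-1/4)) ⊗ (x ⊕ (-1/4))
Answer: roots = -14 (mult 1), -1/4 (mult 4)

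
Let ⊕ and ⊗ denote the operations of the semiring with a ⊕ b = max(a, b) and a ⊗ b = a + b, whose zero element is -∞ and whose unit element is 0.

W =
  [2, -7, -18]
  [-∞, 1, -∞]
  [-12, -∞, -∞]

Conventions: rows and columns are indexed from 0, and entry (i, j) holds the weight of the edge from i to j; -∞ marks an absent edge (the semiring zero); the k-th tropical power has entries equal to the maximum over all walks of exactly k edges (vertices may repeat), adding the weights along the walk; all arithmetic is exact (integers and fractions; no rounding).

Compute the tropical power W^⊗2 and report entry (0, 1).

W^⊗2:
  [4, -5, -16]
  [-∞, 2, -∞]
  [-10, -19, -30]
Key observation: the optimum is the walk 0->0->1, with weight 2 + (-7) = -5.
Optimal value attained by: walk 0->0->1.
Answer: (W^⊗2)[0][1] = -5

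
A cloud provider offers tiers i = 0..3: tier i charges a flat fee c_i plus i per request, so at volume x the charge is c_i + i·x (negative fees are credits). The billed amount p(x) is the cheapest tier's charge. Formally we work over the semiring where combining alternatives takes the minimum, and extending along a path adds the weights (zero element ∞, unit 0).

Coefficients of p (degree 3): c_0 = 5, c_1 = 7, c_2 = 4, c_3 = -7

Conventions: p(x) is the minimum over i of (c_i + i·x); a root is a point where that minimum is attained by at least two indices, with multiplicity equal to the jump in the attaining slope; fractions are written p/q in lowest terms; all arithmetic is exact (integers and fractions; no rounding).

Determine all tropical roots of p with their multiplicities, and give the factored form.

hull edge (i=0, c=5) to (i=3, c=-7): slope -4, span 3
Factored form: p(x) = -7 ⊗ (x ⊕ 4) ⊗ (x ⊕ 4) ⊗ (x ⊕ 4)
Answer: roots = 4 (mult 3)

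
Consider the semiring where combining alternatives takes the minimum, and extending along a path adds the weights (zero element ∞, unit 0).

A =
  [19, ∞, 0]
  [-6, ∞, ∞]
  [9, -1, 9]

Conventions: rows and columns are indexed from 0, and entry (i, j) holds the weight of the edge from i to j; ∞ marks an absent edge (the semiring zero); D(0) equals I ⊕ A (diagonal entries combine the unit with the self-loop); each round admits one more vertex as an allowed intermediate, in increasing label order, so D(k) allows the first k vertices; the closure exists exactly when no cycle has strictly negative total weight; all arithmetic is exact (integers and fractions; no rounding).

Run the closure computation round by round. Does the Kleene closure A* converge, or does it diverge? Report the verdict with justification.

D(0):
  [0, ∞, 0]
  [-6, 0, ∞]
  [9, -1, 0]
D(1):
  [0, ∞, 0]
  [-6, 0, -6]
  [9, -1, 0]
Detection: at round 2, diagonal entry (2, 2) turns strictly negative.
Key observation: the cycle 2->1->0->2 has total weight (-1) + (-6) + 0, which is strictly negative.
Answer: DIVERGES — negative cycle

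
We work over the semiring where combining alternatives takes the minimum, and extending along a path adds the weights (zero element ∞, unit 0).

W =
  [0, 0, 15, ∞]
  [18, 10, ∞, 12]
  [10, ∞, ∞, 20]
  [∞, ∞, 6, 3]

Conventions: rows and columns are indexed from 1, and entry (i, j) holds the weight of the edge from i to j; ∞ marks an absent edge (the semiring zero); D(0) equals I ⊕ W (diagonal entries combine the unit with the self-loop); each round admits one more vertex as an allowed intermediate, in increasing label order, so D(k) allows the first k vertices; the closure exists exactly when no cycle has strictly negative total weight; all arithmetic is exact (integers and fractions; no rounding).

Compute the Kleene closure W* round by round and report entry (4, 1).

D(0):
  [0, 0, 15, ∞]
  [18, 0, ∞, 12]
  [10, ∞, 0, 20]
  [∞, ∞, 6, 0]
D(1):
  [0, 0, 15, ∞]
  [18, 0, 33, 12]
  [10, 10, 0, 20]
  [∞, ∞, 6, 0]
D(2):
  [0, 0, 15, 12]
  [18, 0, 33, 12]
  [10, 10, 0, 20]
  [∞, ∞, 6, 0]
D(3):
  [0, 0, 15, 12]
  [18, 0, 33, 12]
  [10, 10, 0, 20]
  [16, 16, 6, 0]
D(4):
  [0, 0, 15, 12]
  [18, 0, 18, 12]
  [10, 10, 0, 20]
  [16, 16, 6, 0]
Answer: W*[4][1] = 16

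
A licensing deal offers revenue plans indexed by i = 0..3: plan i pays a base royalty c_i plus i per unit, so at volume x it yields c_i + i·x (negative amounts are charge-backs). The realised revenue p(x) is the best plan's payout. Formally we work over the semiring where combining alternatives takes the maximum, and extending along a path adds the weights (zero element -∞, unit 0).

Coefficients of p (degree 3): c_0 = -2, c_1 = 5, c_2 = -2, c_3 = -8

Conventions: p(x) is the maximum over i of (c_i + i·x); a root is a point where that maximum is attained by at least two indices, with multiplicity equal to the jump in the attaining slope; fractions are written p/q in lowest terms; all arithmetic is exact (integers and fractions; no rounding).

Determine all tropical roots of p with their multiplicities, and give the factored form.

hull edge (i=0, c=-2) to (i=1, c=5): slope 7, span 1
hull edge (i=1, c=5) to (i=3, c=-8): slope -13/2, span 2
Factored form: p(x) = -8 ⊗ (x ⊕ (-7)) ⊗ (x ⊕ 13/2) ⊗ (x ⊕ 13/2)
Answer: roots = -7 (mult 1), 13/2 (mult 2)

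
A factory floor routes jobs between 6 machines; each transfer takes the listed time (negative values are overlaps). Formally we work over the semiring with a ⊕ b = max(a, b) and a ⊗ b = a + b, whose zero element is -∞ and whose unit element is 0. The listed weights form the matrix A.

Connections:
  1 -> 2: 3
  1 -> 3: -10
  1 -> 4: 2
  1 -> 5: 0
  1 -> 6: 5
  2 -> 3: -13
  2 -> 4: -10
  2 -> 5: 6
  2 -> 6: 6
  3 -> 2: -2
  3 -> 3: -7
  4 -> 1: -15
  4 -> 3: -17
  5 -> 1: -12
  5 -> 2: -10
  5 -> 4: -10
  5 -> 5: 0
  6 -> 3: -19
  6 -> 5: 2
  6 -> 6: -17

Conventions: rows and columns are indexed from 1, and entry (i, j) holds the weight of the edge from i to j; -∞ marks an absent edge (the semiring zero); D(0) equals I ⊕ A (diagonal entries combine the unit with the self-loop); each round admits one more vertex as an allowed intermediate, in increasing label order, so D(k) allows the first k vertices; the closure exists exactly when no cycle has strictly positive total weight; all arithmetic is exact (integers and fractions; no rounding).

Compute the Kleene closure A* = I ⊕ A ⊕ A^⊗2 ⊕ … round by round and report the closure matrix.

D(0):
  [0, 3, -10, 2, 0, 5]
  [-∞, 0, -13, -10, 6, 6]
  [-∞, -2, 0, -∞, -∞, -∞]
  [-15, -∞, -17, 0, -∞, -∞]
  [-12, -10, -∞, -10, 0, -∞]
  [-∞, -∞, -19, -∞, 2, 0]
D(1):
  [0, 3, -10, 2, 0, 5]
  [-∞, 0, -13, -10, 6, 6]
  [-∞, -2, 0, -∞, -∞, -∞]
  [-15, -12, -17, 0, -15, -10]
  [-12, -9, -22, -10, 0, -7]
  [-∞, -∞, -19, -∞, 2, 0]
D(2):
  [0, 3, -10, 2, 9, 9]
  [-∞, 0, -13, -10, 6, 6]
  [-∞, -2, 0, -12, 4, 4]
  [-15, -12, -17, 0, -6, -6]
  [-12, -9, -22, -10, 0, -3]
  [-∞, -∞, -19, -∞, 2, 0]
D(3):
  [0, 3, -10, 2, 9, 9]
  [-∞, 0, -13, -10, 6, 6]
  [-∞, -2, 0, -12, 4, 4]
  [-15, -12, -17, 0, -6, -6]
  [-12, -9, -22, -10, 0, -3]
  [-∞, -21, -19, -31, 2, 0]
D(4):
  [0, 3, -10, 2, 9, 9]
  [-25, 0, -13, -10, 6, 6]
  [-27, -2, 0, -12, 4, 4]
  [-15, -12, -17, 0, -6, -6]
  [-12, -9, -22, -10, 0, -3]
  [-46, -21, -19, -31, 2, 0]
D(5):
  [0, 3, -10, 2, 9, 9]
  [-6, 0, -13, -4, 6, 6]
  [-8, -2, 0, -6, 4, 4]
  [-15, -12, -17, 0, -6, -6]
  [-12, -9, -22, -10, 0, -3]
  [-10, -7, -19, -8, 2, 0]
D(6):
  [0, 3, -10, 2, 11, 9]
  [-4, 0, -13, -2, 8, 6]
  [-6, -2, 0, -4, 6, 4]
  [-15, -12, -17, 0, -4, -6]
  [-12, -9, -22, -10, 0, -3]
  [-10, -7, -19, -8, 2, 0]
Answer: A* = [[0, 3, -10, 2, 11, 9], [-4, 0, -13, -2, 8, 6], [-6, -2, 0, -4, 6, 4], [-15, -12, -17, 0, -4, -6], [-12, -9, -22, -10, 0, -3], [-10, -7, -19, -8, 2, 0]]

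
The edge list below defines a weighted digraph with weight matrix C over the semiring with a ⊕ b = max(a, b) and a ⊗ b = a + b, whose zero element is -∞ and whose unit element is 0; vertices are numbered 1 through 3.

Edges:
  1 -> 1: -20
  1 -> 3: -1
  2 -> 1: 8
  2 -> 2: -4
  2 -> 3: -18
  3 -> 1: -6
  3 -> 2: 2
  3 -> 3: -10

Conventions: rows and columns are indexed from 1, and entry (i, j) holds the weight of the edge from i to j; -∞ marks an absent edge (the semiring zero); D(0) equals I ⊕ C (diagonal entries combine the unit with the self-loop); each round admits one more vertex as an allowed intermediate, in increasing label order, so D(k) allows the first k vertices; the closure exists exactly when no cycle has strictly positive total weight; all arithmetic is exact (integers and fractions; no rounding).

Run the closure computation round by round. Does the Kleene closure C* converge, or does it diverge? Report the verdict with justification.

D(0):
  [0, -∞, -1]
  [8, 0, -18]
  [-6, 2, 0]
D(1):
  [0, -∞, -1]
  [8, 0, 7]
  [-6, 2, 0]
Detection: at round 2, diagonal entry (3, 3) turns strictly positive.
Key observation: the cycle 3->2->1->3 has total weight 2 + 8 + (-1), which is strictly positive.
Answer: DIVERGES — positive cycle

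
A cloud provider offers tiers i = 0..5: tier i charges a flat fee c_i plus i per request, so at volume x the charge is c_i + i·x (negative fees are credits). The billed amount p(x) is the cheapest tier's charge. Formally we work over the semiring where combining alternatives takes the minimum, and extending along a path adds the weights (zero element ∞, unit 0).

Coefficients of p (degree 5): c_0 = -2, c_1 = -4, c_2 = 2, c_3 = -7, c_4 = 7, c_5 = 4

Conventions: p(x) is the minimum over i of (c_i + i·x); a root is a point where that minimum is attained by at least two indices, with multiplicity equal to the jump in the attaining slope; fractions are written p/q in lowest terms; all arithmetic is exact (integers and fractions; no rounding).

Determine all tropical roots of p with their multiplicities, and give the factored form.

hull edge (i=0, c=-2) to (i=1, c=-4): slope -2, span 1
hull edge (i=1, c=-4) to (i=3, c=-7): slope -3/2, span 2
hull edge (i=3, c=-7) to (i=5, c=4): slope 11/2, span 2
Factored form: p(x) = 4 ⊗ (x ⊕ (-11/2)) ⊗ (x ⊕ (-11/2)) ⊗ (x ⊕ 3/2) ⊗ (x ⊕ 3/2) ⊗ (x ⊕ 2)
Answer: roots = -11/2 (mult 2), 3/2 (mult 2), 2 (mult 1)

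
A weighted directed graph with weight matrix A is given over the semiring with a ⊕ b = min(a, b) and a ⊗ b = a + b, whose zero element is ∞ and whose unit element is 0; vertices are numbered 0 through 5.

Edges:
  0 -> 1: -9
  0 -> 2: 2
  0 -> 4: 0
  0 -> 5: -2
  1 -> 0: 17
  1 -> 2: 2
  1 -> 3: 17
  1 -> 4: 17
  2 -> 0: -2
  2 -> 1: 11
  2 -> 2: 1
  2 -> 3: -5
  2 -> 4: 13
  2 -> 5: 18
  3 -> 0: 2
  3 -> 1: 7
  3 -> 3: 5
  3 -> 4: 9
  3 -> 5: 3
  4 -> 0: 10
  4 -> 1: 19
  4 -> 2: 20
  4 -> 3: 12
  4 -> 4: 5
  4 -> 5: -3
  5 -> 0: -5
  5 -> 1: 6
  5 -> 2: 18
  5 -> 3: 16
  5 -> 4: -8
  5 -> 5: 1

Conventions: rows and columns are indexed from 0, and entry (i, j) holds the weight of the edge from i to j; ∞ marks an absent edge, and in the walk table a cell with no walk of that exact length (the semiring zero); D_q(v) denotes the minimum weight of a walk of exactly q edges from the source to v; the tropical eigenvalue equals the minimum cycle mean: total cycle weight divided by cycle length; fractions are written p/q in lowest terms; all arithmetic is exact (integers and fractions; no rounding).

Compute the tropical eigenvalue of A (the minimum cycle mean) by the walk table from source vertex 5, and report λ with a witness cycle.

q=0: [∞, ∞, ∞, ∞, ∞, 0]
q=1: [-5, 6, 18, 16, -8, 1]
q=2: [-4, -14, -3, 4, -7, -11]
q=3: [-16, -13, -12, -8, -19, -10]
q=4: [-15, -25, -14, -17, -18, -22]
q=5: [-27, -24, -23, -19, -30, -21]
q=6: [-26, -36, -25, -28, -29, -33]
Optimal cycle mean attained by: cycle 4->5->4, total (-3) + (-8), length 2.
Answer: λ = -11/2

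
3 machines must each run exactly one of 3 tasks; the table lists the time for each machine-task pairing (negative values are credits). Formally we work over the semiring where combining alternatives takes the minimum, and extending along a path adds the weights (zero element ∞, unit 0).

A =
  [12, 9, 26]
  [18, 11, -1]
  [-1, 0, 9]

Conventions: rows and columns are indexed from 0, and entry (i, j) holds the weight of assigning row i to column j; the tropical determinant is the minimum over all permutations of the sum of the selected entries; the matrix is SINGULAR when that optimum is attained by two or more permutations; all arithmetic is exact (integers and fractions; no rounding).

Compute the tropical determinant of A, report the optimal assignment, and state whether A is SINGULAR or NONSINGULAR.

σ = (0, 1, 2): 12 + 11 + 9 = 32
σ = (0, 2, 1): 12 + (-1) + 0 = 11
σ = (1, 0, 2): 9 + 18 + 9 = 36
σ = (1, 2, 0): 9 + (-1) + (-1) = 7
σ = (2, 0, 1): 26 + 18 + 0 = 44
σ = (2, 1, 0): 26 + 11 + (-1) = 36
Optimal value attained by: σ = (1, 2, 0).
Answer: det⊕(A) = 7; verdict: NONSINGULAR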